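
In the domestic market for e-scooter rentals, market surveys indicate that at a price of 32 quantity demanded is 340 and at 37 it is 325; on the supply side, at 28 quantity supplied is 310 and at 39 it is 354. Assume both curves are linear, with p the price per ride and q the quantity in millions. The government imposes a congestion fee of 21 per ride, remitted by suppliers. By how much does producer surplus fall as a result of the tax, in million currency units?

Demand slope: (325 − 340)/(37 − 32) = -3, so qd = 436 − 3p.
Supply slope: (354 − 310)/(39 − 28) = 4, so qs = 4p + 198.
Without the tax, 436 − 3p = 4p + 198 gives 7p = 238, so p* = 34 and q* = 334.
With the tax collected from suppliers, supply shifts: qs = 4(p − 21) + 198.
Solving gives q = 298 with buyers paying 46 and suppliers receiving 25 (the 21 wedge).
ΔPS is the trapezoid between Q = 298 and Q = 334 of height 9: ½ · (334 + 298) · 9 = 2844.

Producer surplus falls by 2844 million.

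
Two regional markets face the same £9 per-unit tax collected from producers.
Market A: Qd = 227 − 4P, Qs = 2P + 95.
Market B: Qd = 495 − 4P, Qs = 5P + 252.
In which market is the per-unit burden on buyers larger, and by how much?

Market B, by £2.

Market A: pre-tax P* = £22, Q* = 139; post-tax Q = 127; per-unit burden on buyers = £3.
Market B: pre-tax P* = £27, Q* = 387; post-tax Q = 367; per-unit burden on buyers = £5.
Difference: £3 vs £5 → market B is larger by £2.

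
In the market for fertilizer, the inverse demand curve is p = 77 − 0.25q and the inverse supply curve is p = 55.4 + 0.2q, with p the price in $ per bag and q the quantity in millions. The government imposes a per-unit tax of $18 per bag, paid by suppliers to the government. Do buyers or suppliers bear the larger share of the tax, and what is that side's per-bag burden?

Rewrite in direct form: qd = 308 − 4p and qs = 5p − 277.
Before the tax: set 308 − 4p = 5p − 277 → p* = $65, q* = 48.
With the tax collected from suppliers, supply shifts: qs = 5(p − 18) − 277.
Solving gives q = 8 with buyers paying $75 and suppliers receiving $57 (the $18 wedge).
Per-bag burden: buyers $10, suppliers $8.
Buyers take the larger share because demand is less price-elastic here (demand slope 4 vs supply slope 5).
The less price-elastic side of the market bears the larger share of a per-unit tax.

Buyers bear the larger share: $10 per bag.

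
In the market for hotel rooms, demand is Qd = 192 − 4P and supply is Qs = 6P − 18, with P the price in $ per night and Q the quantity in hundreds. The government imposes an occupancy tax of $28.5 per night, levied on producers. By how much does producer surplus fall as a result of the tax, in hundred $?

Without the tax, 192 − 4P = 6P − 18 gives 10P = 210, so P* = $21 and Q* = 108.
With the tax collected from producers, supply shifts: Qs = 6(P − 28.5) − 18.
New equilibrium: buyers pay $38.1, producers receive $9.6, Q = 39.6. (Wedge: Pb − Ps = 28.5.)
ΔPS is the trapezoid between Q = 39.6 and Q = 108 of height $11.4: ½ · (108 + 39.6) · 11.4 = $841.32.

Producer surplus falls by $841.32 hundred.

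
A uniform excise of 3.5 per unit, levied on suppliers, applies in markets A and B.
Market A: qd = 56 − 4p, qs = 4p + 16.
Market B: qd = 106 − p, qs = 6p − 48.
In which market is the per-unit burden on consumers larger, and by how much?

Market A: pre-tax p* = 5, q* = 36; post-tax q = 29; per-unit burden on consumers = 1.75.
Market B: pre-tax p* = 22, q* = 84; post-tax q = 81; per-unit burden on consumers = 3.
Difference: 1.75 vs 3 → market B is larger by 1.25.

Market B, by 1.25.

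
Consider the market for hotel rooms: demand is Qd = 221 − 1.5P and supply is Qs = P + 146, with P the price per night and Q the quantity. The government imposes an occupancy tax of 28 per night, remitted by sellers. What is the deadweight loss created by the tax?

Deadweight loss = 235.2.

Before the tax: set 221 − 1.5P = P + 146 → P* = 30, Q* = 176.
With the tax collected from sellers, supply shifts: Qs = (P − 28) + 146.
New equilibrium: buyers pay 41.2, sellers receive 13.2, Q = 159.2. (Wedge: Pb − Ps = 28.)
Quantity falls by |ΔQ| = |176 − 159.2| = 16.8.
DWL = ½ · t · |ΔQ| = ½ · 28 · 16.8 = 235.2.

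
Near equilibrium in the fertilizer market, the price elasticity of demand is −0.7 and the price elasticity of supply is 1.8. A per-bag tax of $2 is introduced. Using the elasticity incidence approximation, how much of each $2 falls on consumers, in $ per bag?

Incidence ratio: consumers' share ≈ εs / (εs + |εd|) = 1.8 / (1.8 + 0.7) = 0.72.
So consumers bear ≈ 0.72 × $2 = $1.44; sellers bear $0.56.

Consumers bear ≈ $1.44 per bag.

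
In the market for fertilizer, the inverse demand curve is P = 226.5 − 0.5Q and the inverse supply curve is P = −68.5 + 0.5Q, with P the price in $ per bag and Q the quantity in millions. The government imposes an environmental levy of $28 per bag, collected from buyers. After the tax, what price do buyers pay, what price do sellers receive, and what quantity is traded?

Inverting to Q(P) form: Qd = 453 − 2P; Qs = 2P + 137.
Before the tax: set 453 − 2P = 2P + 137 → P* = $79, Q* = 295.
With the tax collected from buyers, demand (in seller-price terms) shifts: Qd = 453 − 2(P + 28).
New equilibrium: buyers pay $93, sellers receive $65, Q = 267. (Wedge: Pb − Ps = 28.)
The less price-elastic side of the market bears the larger share of a per-unit tax.

Buyers pay $93; sellers receive $65; quantity = 267.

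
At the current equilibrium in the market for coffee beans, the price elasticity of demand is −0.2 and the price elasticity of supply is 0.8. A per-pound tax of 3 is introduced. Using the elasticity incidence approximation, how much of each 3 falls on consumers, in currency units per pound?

Consumers bear ≈ 2.4 per pound.

Incidence ratio: consumers' share ≈ εs / (εs + |εd|) = 0.8 / (0.8 + 0.2) = 0.8.
So consumers bear ≈ 0.8 × 3 = 2.4; sellers bear 0.6.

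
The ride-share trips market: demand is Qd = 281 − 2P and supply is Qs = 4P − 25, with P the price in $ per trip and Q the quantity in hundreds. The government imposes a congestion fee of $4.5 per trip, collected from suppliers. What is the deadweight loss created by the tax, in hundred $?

Without the tax, 281 − 2P = 4P − 25 gives 6P = 306, so P* = $51 and Q* = 179.
With the tax collected from suppliers, supply shifts: Qs = 4(P − 4.5) − 25.
New equilibrium: consumers pay $54, suppliers receive $49.5, Q = 173. (Wedge: Pb − Ps = 4.5.)
Quantity falls by |ΔQ| = |179 − 173| = 6.
DWL = ½ · t · |ΔQ| = ½ · 4.5 · 6 = $13.5.

Deadweight loss = $13.5 hundred.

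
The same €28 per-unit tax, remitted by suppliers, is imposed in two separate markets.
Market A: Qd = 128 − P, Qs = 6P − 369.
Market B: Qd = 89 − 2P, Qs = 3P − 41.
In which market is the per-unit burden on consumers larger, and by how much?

Market A: pre-tax P* = €71, Q* = 57; post-tax Q = 33; per-unit burden on consumers = €24.
Market B: pre-tax P* = €26, Q* = 37; post-tax Q = 3.4; per-unit burden on consumers = €16.8.
Difference: €24 vs €16.8 → market A is larger by €7.2.

Market A, by €7.2.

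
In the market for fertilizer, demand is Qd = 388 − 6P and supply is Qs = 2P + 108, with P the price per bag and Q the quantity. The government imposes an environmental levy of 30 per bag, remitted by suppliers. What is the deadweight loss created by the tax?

Without the tax, 388 − 6P = 2P + 108 gives 8P = 280, so P* = 35 and Q* = 178.
With the tax collected from suppliers, supply shifts: Qs = 2(P − 30) + 108.
Solving gives Q = 133 with buyers paying 42.5 and suppliers receiving 12.5 (the 30 wedge).
Quantity falls by |ΔQ| = |178 − 133| = 45.
DWL = ½ · t · |ΔQ| = ½ · 30 · 45 = 675.

Deadweight loss = 675.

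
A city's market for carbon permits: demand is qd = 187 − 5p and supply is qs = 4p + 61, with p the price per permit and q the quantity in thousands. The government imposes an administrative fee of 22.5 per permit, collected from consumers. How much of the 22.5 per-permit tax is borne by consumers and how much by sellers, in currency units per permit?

Before the tax: set 187 − 5p = 4p + 61 → p* = 14, q* = 117.
With the tax collected from consumers, demand (in seller-price terms) shifts: qd = 187 − 5(p + 22.5).
New equilibrium: consumers pay 24, sellers receive 1.5, q = 67. (Wedge: pb − ps = 22.5.)
Burden on consumers: 10; on sellers: 12.5. (They sum to 22.5.)
The less price-elastic side of the market bears the larger share of a per-unit tax.

Consumers bear 10 per permit; sellers bear 12.5 per permit.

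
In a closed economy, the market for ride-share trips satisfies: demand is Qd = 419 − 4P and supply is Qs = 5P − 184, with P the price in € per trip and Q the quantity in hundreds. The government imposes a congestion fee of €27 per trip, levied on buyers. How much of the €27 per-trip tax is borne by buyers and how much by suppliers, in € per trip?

Without the tax, 419 − 4P = 5P − 184 gives 9P = 603, so P* = €67 and Q* = 151.
With the tax collected from buyers, demand (in seller-price terms) shifts: Qd = 419 − 4(P + 27).
New equilibrium: buyers pay €82, suppliers receive €55, Q = 91. (Wedge: Pb − Ps = 27.)
Burden on buyers: €15; on suppliers: €12. (They sum to €27.)
The less price-elastic side of the market bears the larger share of a per-unit tax.

Buyers bear €15 per trip; suppliers bear €12 per trip.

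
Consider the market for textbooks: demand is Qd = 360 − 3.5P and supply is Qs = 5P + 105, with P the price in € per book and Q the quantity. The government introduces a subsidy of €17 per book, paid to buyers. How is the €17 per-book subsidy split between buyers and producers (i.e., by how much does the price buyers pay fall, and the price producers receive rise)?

Buyers gain €10 per book; producers gain €7 per book.

Before the subsidy: set 360 − 3.5P = 5P + 105 → P* = €30, Q* = 255.
With a per-unit subsidy paid to buyers, each effectively pays P − 17, so demand becomes Qd = 360 − 3.5(P − 17).
New equilibrium: buyers pay €20, producers receive €37, Q = 290. (Wedge: Pb − Ps = −17.)
Gain to buyers: €10; to producers: €7. (They sum to €17.)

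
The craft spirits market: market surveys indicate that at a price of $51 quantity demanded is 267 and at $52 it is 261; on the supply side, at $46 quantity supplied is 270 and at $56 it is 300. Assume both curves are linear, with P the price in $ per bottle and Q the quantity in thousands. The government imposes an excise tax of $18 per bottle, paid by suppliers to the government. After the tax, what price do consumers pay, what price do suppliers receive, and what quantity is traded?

Consumers pay $55; suppliers receive $37; quantity = 243.

Demand slope: (261 − 267)/(52 − 51) = -6, so Qd = 573 − 6P.
Supply slope: (300 − 270)/(56 − 46) = 3, so Qs = 3P + 132.
Before the tax: set 573 − 6P = 3P + 132 → P* = $49, Q* = 279.
With the tax collected from suppliers, supply shifts: Qs = 3(P − 18) + 132.
New equilibrium: consumers pay $55, suppliers receive $37, Q = 243. (Wedge: Pb − Ps = 18.)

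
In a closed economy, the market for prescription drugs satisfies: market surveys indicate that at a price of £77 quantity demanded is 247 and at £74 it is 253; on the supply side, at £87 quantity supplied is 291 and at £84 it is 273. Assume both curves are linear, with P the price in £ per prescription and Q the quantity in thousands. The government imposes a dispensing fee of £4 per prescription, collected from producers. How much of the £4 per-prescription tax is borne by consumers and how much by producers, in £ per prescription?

Demand slope: (253 − 247)/(74 − 77) = -2, so Qd = 401 − 2P.
Supply slope: (273 − 291)/(84 − 87) = 6, so Qs = 6P − 231.
Before the tax: set 401 − 2P = 6P − 231 → P* = £79, Q* = 243.
With the tax collected from producers, supply shifts: Qs = 6(P − 4) − 231.
New equilibrium: consumers pay £82, producers receive £78, Q = 237. (Wedge: Pb − Ps = 4.)
Burden on consumers: £3; on producers: £1. (They sum to £4.)
The less price-elastic side of the market bears the larger share of a per-unit tax.

Consumers bear £3 per prescription; producers bear £1 per prescription.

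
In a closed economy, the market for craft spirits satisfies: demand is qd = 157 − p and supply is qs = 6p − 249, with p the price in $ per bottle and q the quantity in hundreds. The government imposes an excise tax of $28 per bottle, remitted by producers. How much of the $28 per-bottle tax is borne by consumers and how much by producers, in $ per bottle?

Consumers bear $24 per bottle; producers bear $4 per bottle.

Before the tax: set 157 − p = 6p − 249 → p* = $58, q* = 99.
With the tax collected from producers, supply shifts: qs = 6(p − 28) − 249.
New equilibrium: consumers pay $82, producers receive $54, q = 75. (Wedge: pb − ps = 28.)
Burden on consumers: $24; on producers: $4. (They sum to $28.)
The less price-elastic side of the market bears the larger share of a per-unit tax.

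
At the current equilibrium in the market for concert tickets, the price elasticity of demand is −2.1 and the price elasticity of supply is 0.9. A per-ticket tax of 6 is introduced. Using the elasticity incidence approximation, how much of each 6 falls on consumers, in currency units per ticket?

Incidence ratio: consumers' share ≈ εs / (εs + |εd|) = 0.9 / (0.9 + 2.1) = 0.3.
So consumers bear ≈ 0.3 × 6 = 1.8; sellers bear 4.2.

Consumers bear ≈ 1.8 per ticket.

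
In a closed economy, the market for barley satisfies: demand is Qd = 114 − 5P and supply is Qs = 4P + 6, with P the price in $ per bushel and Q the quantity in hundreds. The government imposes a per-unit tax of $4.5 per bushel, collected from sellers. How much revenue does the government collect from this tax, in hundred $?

Before the tax: set 114 − 5P = 4P + 6 → P* = $12, Q* = 54.
With the tax collected from sellers, supply shifts: Qs = 4(P − 4.5) + 6.
New equilibrium: consumers pay $14, sellers receive $9.5, Q = 44. (Wedge: Pb − Ps = 4.5.)
Revenue = t · Q = 4.5 · 44 = $198.

Tax revenue = $198 hundred.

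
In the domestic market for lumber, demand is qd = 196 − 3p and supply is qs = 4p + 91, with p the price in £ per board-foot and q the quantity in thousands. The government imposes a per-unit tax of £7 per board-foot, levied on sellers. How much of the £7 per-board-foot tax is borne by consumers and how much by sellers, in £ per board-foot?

Without the tax, 196 − 3p = 4p + 91 gives 7p = 105, so p* = £15 and q* = 151.
With the tax collected from sellers, supply shifts: qs = 4(p − 7) + 91.
Solving gives q = 139 with consumers paying £19 and sellers receiving £12 (the £7 wedge).
Burden on consumers: £4; on sellers: £3. (They sum to £7.)
The less price-elastic side of the market bears the larger share of a per-unit tax.

Consumers bear £4 per board-foot; sellers bear £3 per board-foot.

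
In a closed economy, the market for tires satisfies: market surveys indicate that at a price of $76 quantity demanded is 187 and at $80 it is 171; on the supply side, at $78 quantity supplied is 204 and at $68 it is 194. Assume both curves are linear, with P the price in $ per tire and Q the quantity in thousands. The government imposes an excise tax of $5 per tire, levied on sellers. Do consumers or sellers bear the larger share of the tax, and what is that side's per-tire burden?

Demand slope: (171 − 187)/(80 − 76) = -4, so Qd = 491 − 4P.
Supply slope: (194 − 204)/(68 − 78) = 1, so Qs = P + 126.
Without the tax, 491 − 4P = P + 126 gives 5P = 365, so P* = $73 and Q* = 199.
With the tax collected from sellers, supply shifts: Qs = (P − 5) + 126.
New equilibrium: consumers pay $74, sellers receive $69, Q = 195. (Wedge: Pb − Ps = 5.)
Per-tire burden: consumers $1, sellers $4.
Sellers take the larger share because supply is less price-elastic here (demand slope 4 vs supply slope 1).
The less price-elastic side of the market bears the larger share of a per-unit tax.

Sellers bear the larger share: $4 per tire.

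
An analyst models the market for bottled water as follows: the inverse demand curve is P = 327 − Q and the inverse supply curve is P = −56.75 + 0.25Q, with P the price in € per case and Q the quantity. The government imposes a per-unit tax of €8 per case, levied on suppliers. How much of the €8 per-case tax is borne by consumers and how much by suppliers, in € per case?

Consumers bear €6.4 per case; suppliers bear €1.6 per case.

Inverting to Q(P) form: Qd = 327 − P; Qs = 4P + 227.
Before the tax: set 327 − P = 4P + 227 → P* = €20, Q* = 307.
With the tax collected from suppliers, supply shifts: Qs = 4(P − 8) + 227.
New equilibrium: consumers pay €26.4, suppliers receive €18.4, Q = 300.6. (Wedge: Pb − Ps = 8.)
Burden on consumers: €6.4; on suppliers: €1.6. (They sum to €8.)
The less price-elastic side of the market bears the larger share of a per-unit tax.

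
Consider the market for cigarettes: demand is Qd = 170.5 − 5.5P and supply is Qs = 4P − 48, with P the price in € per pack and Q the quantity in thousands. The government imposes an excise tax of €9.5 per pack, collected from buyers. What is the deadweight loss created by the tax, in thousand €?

Before the tax: set 170.5 − 5.5P = 4P − 48 → P* = €23, Q* = 44.
With the tax collected from buyers, demand (in seller-price terms) shifts: Qd = 170.5 − 5.5(P + 9.5).
Solving gives Q = 22 with buyers paying €27 and producers receiving €17.5 (the €9.5 wedge).
Quantity falls by |ΔQ| = |44 − 22| = 22.
DWL = ½ · t · |ΔQ| = ½ · 9.5 · 22 = €104.5.

Deadweight loss = €104.5 thousand.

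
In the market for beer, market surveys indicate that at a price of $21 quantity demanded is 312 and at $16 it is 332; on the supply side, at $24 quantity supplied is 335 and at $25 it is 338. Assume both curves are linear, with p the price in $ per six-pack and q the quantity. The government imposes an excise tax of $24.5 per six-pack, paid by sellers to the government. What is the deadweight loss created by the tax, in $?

Demand slope: (332 − 312)/(16 − 21) = -4, so qd = 396 − 4p.
Supply slope: (338 − 335)/(25 − 24) = 3, so qs = 3p + 263.
Without the tax, 396 − 4p = 3p + 263 gives 7p = 133, so p* = $19 and q* = 320.
With the tax collected from sellers, supply shifts: qs = 3(p − 24.5) + 263.
Solving gives q = 278 with consumers paying $29.5 and sellers receiving $5 (the $24.5 wedge).
Quantity falls by |ΔQ| = |320 − 278| = 42.
DWL = ½ · t · |ΔQ| = ½ · 24.5 · 42 = $514.5.

Deadweight loss = $514.5.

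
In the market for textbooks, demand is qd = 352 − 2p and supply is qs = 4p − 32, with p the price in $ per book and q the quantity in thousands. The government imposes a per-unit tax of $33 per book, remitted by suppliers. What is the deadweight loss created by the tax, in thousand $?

Before the tax: set 352 − 2p = 4p − 32 → p* = $64, q* = 224.
With the tax collected from suppliers, supply shifts: qs = 4(p − 33) − 32.
Solving gives q = 180 with buyers paying $86 and suppliers receiving $53 (the $33 wedge).
Quantity falls by |ΔQ| = |224 − 180| = 44.
DWL = ½ · t · |ΔQ| = ½ · 33 · 44 = $726.

Deadweight loss = $726 thousand.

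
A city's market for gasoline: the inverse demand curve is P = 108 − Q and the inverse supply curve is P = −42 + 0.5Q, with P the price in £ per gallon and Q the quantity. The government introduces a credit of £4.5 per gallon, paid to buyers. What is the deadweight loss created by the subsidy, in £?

Deadweight loss = £6.75.

Inverting to Q(P) form: Qd = 108 − P; Qs = 2P + 84.
Before the subsidy: set 108 − P = 2P + 84 → P* = £8, Q* = 100.
With a per-unit subsidy paid to buyers, each effectively pays P − 4.5, so demand becomes Qd = 108 − (P − 4.5).
New equilibrium: buyers pay £5, sellers receive £9.5, Q = 103. (Wedge: Pb − Ps = −4.5.)
Quantity rises by |ΔQ| = |100 − 103| = 3.
DWL = ½ · t · |ΔQ| = ½ · 4.5 · 3 = £6.75.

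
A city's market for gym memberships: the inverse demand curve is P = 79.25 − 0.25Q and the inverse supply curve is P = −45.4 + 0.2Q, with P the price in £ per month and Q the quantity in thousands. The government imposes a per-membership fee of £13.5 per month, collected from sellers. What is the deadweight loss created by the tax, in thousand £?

Deadweight loss = £202.5 thousand.

Rewrite in direct form: Qd = 317 − 4P and Qs = 5P + 227.
Without the tax, 317 − 4P = 5P + 227 gives 9P = 90, so P* = £10 and Q* = 277.
With the tax collected from sellers, supply shifts: Qs = 5(P − 13.5) + 227.
New equilibrium: buyers pay £17.5, sellers receive £4, Q = 247. (Wedge: Pb − Ps = 13.5.)
Quantity falls by |ΔQ| = |277 − 247| = 30.
DWL = ½ · t · |ΔQ| = ½ · 13.5 · 30 = £202.5.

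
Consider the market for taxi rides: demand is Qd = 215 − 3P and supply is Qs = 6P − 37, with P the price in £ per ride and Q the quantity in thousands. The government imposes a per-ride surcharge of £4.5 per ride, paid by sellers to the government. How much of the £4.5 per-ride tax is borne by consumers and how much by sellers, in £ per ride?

Consumers bear £3 per ride; sellers bear £1.5 per ride.

Before the tax: set 215 − 3P = 6P − 37 → P* = £28, Q* = 131.
With the tax collected from sellers, supply shifts: Qs = 6(P − 4.5) − 37.
New equilibrium: consumers pay £31, sellers receive £26.5, Q = 122. (Wedge: Pb − Ps = 4.5.)
Burden on consumers: £3; on sellers: £1.5. (They sum to £4.5.)
The less price-elastic side of the market bears the larger share of a per-unit tax.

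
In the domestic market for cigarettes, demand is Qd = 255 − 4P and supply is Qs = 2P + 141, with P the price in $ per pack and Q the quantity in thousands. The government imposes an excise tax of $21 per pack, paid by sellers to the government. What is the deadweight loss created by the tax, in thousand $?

Before the tax: set 255 − 4P = 2P + 141 → P* = $19, Q* = 179.
With the tax collected from sellers, supply shifts: Qs = 2(P − 21) + 141.
Solving gives Q = 151 with consumers paying $26 and sellers receiving $5 (the $21 wedge).
Quantity falls by |ΔQ| = |179 − 151| = 28.
DWL = ½ · t · |ΔQ| = ½ · 21 · 28 = $294.

Deadweight loss = $294 thousand.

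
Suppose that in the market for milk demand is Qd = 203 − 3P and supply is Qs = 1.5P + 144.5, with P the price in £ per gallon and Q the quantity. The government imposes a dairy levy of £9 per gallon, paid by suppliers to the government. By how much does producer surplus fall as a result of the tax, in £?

Producer surplus falls by £957.

Before the tax: set 203 − 3P = 1.5P + 144.5 → P* = £13, Q* = 164.
With the tax collected from suppliers, supply shifts: Qs = 1.5(P − 9) + 144.5.
New equilibrium: consumers pay £16, suppliers receive £7, Q = 155. (Wedge: Pb − Ps = 9.)
ΔPS is the trapezoid between Q = 155 and Q = 164 of height £6: ½ · (164 + 155) · 6 = £957.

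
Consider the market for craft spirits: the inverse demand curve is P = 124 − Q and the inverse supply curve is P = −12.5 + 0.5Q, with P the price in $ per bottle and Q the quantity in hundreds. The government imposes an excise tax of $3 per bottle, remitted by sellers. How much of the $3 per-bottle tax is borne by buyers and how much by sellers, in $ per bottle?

Inverting to Q(P) form: Qd = 124 − P; Qs = 2P + 25.
Before the tax: set 124 − P = 2P + 25 → P* = $33, Q* = 91.
With the tax collected from sellers, supply shifts: Qs = 2(P − 3) + 25.
New equilibrium: buyers pay $35, sellers receive $32, Q = 89. (Wedge: Pb − Ps = 3.)
Burden on buyers: $2; on sellers: $1. (They sum to $3.)

Buyers bear $2 per bottle; sellers bear $1 per bottle.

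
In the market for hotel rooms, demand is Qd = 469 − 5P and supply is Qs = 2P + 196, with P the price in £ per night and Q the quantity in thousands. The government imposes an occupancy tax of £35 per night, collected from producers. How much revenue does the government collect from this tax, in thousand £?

Before the tax: set 469 − 5P = 2P + 196 → P* = £39, Q* = 274.
With the tax collected from producers, supply shifts: Qs = 2(P − 35) + 196.
New equilibrium: buyers pay £49, producers receive £14, Q = 224. (Wedge: Pb − Ps = 35.)
Revenue = t · Q = 35 · 224 = £7840.

Tax revenue = £7840 thousand.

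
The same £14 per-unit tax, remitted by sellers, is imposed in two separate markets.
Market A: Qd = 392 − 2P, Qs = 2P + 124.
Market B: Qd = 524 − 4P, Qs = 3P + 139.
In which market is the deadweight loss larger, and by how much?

Market A: pre-tax P* = £67, Q* = 258; post-tax Q = 244; deadweight loss = £98.
Market B: pre-tax P* = £55, Q* = 304; post-tax Q = 280; deadweight loss = £168.
Difference: £98 vs £168 → market B is larger by £70.

Market B, by £70.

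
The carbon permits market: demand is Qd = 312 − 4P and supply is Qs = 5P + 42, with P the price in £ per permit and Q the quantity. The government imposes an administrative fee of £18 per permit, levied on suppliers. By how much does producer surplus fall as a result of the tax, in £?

Producer surplus falls by £1376.

Before the tax: set 312 − 4P = 5P + 42 → P* = £30, Q* = 192.
With the tax collected from suppliers, supply shifts: Qs = 5(P − 18) + 42.
New equilibrium: buyers pay £40, suppliers receive £22, Q = 152. (Wedge: Pb − Ps = 18.)
ΔPS is the trapezoid between Q = 152 and Q = 192 of height £8: ½ · (192 + 152) · 8 = £1376.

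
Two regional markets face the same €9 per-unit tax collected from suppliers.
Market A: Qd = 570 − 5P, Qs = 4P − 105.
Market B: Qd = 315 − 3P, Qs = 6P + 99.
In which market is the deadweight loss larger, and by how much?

Market A, by €9.

Market A: pre-tax P* = €75, Q* = 195; post-tax Q = 175; deadweight loss = €90.
Market B: pre-tax P* = €24, Q* = 243; post-tax Q = 225; deadweight loss = €81.
Difference: €90 vs €81 → market A is larger by €9.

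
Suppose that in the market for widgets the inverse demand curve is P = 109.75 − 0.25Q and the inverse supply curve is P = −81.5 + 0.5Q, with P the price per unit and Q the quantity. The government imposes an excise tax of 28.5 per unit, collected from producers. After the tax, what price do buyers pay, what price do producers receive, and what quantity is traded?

Rewrite in direct form: Qd = 439 − 4P and Qs = 2P + 163.
Before the tax: set 439 − 4P = 2P + 163 → P* = 46, Q* = 255.
With the tax collected from producers, supply shifts: Qs = 2(P − 28.5) + 163.
Solving gives Q = 217 with buyers paying 55.5 and producers receiving 27 (the 28.5 wedge).

Buyers pay 55.5; producers receive 27; quantity = 217.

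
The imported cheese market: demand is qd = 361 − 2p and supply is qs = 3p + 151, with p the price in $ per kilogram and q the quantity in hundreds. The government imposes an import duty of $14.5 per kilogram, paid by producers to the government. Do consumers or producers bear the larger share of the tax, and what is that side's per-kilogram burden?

Consumers bear the larger share: $8.7 per kilogram.

Before the tax: set 361 − 2p = 3p + 151 → p* = $42, q* = 277.
With the tax collected from producers, supply shifts: qs = 3(p − 14.5) + 151.
Solving gives q = 259.6 with consumers paying $50.7 and producers receiving $36.2 (the $14.5 wedge).
Per-kilogram burden: consumers $8.7, producers $5.8.
Consumers take the larger share because demand is less price-elastic here (demand slope 2 vs supply slope 3).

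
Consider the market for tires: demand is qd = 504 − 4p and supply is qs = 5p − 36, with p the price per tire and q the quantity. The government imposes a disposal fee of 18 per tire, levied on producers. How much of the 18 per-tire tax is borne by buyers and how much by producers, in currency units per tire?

Without the tax, 504 − 4p = 5p − 36 gives 9p = 540, so p* = 60 and q* = 264.
With the tax collected from producers, supply shifts: qs = 5(p − 18) − 36.
Solving gives q = 224 with buyers paying 70 and producers receiving 52 (the 18 wedge).
Burden on buyers: 10; on producers: 8. (They sum to 18.)

Buyers bear 10 per tire; producers bear 8 per tire.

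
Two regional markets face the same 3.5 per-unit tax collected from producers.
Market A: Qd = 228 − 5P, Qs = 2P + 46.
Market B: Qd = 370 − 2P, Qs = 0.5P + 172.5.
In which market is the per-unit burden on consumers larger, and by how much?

Market A, by 0.3.

Market A: pre-tax P* = 26, Q* = 98; post-tax Q = 93; per-unit burden on consumers = 1.
Market B: pre-tax P* = 79, Q* = 212; post-tax Q = 210.6; per-unit burden on consumers = 0.7.
Difference: 1 vs 0.7 → market A is larger by 0.3.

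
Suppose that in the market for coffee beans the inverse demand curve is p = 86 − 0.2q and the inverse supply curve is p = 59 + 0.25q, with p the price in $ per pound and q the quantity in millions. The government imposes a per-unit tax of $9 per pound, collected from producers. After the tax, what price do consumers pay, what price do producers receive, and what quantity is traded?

Rewrite in direct form: qd = 430 − 5p and qs = 4p − 236.
Before the tax: set 430 − 5p = 4p − 236 → p* = $74, q* = 60.
With the tax collected from producers, supply shifts: qs = 4(p − 9) − 236.
Solving gives q = 40 with consumers paying $78 and producers receiving $69 (the $9 wedge).
The less price-elastic side of the market bears the larger share of a per-unit tax.

Consumers pay $78; producers receive $69; quantity = 40.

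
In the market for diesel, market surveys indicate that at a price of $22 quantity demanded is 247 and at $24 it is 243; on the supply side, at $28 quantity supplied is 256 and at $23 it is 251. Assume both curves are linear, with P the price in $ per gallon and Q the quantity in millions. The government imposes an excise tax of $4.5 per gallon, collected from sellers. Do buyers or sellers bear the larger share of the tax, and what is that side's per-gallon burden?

Demand slope: (243 − 247)/(24 − 22) = -2, so Qd = 291 − 2P.
Supply slope: (251 − 256)/(23 − 28) = 1, so Qs = P + 228.
Without the tax, 291 − 2P = P + 228 gives 3P = 63, so P* = $21 and Q* = 249.
With the tax collected from sellers, supply shifts: Qs = (P − 4.5) + 228.
Solving gives Q = 246 with buyers paying $22.5 and sellers receiving $18 (the $4.5 wedge).
Per-gallon burden: buyers $1.5, sellers $3.
Sellers take the larger share because supply is less price-elastic here (demand slope 2 vs supply slope 1).
The less price-elastic side of the market bears the larger share of a per-unit tax.

Sellers bear the larger share: $3 per gallon.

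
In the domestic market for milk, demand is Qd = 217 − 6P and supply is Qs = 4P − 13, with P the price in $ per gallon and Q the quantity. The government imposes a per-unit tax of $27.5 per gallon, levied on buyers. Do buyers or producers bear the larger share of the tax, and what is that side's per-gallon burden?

Producers bear the larger share: $16.5 per gallon.

Before the tax: set 217 − 6P = 4P − 13 → P* = $23, Q* = 79.
With the tax collected from buyers, demand (in seller-price terms) shifts: Qd = 217 − 6(P + 27.5).
Solving gives Q = 13 with buyers paying $34 and producers receiving $6.5 (the $27.5 wedge).
Per-gallon burden: buyers $11, producers $16.5.
Producers take the larger share because supply is less price-elastic here (demand slope 6 vs supply slope 4).
The less price-elastic side of the market bears the larger share of a per-unit tax.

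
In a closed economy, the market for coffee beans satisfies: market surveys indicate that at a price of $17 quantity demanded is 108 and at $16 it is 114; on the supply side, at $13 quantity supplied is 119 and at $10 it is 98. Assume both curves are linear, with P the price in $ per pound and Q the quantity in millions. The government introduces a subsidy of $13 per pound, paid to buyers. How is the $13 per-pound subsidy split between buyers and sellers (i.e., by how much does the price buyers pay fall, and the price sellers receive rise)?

Demand slope: (114 − 108)/(16 − 17) = -6, so Qd = 210 − 6P.
Supply slope: (98 − 119)/(10 − 13) = 7, so Qs = 7P + 28.
Before the subsidy: set 210 − 6P = 7P + 28 → P* = $14, Q* = 126.
With a per-unit subsidy paid to buyers, each effectively pays P − 13, so demand becomes Qd = 210 − 6(P − 13).
New equilibrium: buyers pay $7, sellers receive $20, Q = 168. (Wedge: Pb − Ps = −13.)
Gain to buyers: $7; to sellers: $6. (They sum to $13.)

Buyers gain $7 per pound; sellers gain $6 per pound.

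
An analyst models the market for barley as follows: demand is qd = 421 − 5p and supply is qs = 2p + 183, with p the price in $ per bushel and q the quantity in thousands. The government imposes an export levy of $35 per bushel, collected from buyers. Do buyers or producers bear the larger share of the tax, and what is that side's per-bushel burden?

Producers bear the larger share: $25 per bushel.

Before the tax: set 421 − 5p = 2p + 183 → p* = $34, q* = 251.
With the tax collected from buyers, demand (in seller-price terms) shifts: qd = 421 − 5(p + 35).
Solving gives q = 201 with buyers paying $44 and producers receiving $9 (the $35 wedge).
Per-bushel burden: buyers $10, producers $25.
Producers take the larger share because supply is less price-elastic here (demand slope 5 vs supply slope 2).
The less price-elastic side of the market bears the larger share of a per-unit tax.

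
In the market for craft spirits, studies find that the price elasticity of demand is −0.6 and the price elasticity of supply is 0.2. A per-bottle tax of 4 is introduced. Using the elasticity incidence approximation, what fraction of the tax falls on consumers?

Incidence ratio: consumers' share ≈ εs / (εs + |εd|) = 0.2 / (0.2 + 0.6) = 0.25.
Supply is the less elastic side, so consumers bear the smaller share.

Consumers' share ≈ 0.25.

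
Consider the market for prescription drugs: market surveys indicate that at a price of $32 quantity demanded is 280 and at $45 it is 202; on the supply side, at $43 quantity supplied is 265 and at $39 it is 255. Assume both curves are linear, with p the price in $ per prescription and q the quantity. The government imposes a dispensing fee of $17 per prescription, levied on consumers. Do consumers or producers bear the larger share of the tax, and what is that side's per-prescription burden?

Producers bear the larger share: $12 per prescription.

Demand slope: (202 − 280)/(45 − 32) = -6, so qd = 472 − 6p.
Supply slope: (255 − 265)/(39 − 43) = 2.5, so qs = 2.5p + 157.5.
Without the tax, 472 − 6p = 2.5p + 157.5 gives 8.5p = 314.5, so p* = $37 and q* = 250.
With the tax collected from consumers, demand (in seller-price terms) shifts: qd = 472 − 6(p + 17).
New equilibrium: consumers pay $42, producers receive $25, q = 220. (Wedge: pb − ps = 17.)
Per-prescription burden: consumers $5, producers $12.
Producers take the larger share because supply is less price-elastic here (demand slope 6 vs supply slope 2.5).
The less price-elastic side of the market bears the larger share of a per-unit tax.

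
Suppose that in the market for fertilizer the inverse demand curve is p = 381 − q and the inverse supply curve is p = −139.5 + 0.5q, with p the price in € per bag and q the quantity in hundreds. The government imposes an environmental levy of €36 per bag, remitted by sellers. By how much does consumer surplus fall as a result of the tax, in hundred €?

Rewrite in direct form: qd = 381 − p and qs = 2p + 279.
Without the tax, 381 − p = 2p + 279 gives 3p = 102, so p* = €34 and q* = 347.
With the tax collected from sellers, supply shifts: qs = 2(p − 36) + 279.
Solving gives q = 323 with buyers paying €58 and sellers receiving €22 (the €36 wedge).
ΔCS is the trapezoid between Q = 323 and Q = 347 of height €24: ½ · (347 + 323) · 24 = €8040.

Consumer surplus falls by €8040 hundred.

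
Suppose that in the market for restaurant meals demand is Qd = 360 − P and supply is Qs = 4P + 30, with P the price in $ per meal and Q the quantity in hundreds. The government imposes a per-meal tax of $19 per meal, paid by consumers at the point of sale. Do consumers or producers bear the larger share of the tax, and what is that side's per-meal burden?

Consumers bear the larger share: $15.2 per meal.

Before the tax: set 360 − P = 4P + 30 → P* = $66, Q* = 294.
With the tax collected from consumers, demand (in seller-price terms) shifts: Qd = 360 − (P + 19).
Solving gives Q = 278.8 with consumers paying $81.2 and producers receiving $62.2 (the $19 wedge).
Per-meal burden: consumers $15.2, producers $3.8.
Consumers take the larger share because demand is less price-elastic here (demand slope 1 vs supply slope 4).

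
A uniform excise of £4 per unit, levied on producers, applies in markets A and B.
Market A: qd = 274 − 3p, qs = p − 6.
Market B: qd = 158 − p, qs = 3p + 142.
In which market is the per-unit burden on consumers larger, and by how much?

Market A: pre-tax p* = £70, q* = 64; post-tax q = 61; per-unit burden on consumers = £1.
Market B: pre-tax p* = £4, q* = 154; post-tax q = 151; per-unit burden on consumers = £3.
Difference: £1 vs £3 → market B is larger by £2.

Market B, by £2.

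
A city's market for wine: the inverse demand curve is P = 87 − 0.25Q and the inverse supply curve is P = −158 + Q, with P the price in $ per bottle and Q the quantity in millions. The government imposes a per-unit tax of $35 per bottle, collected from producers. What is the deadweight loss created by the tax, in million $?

Inverting to Q(P) form: Qd = 348 − 4P; Qs = P + 158.
Without the tax, 348 − 4P = P + 158 gives 5P = 190, so P* = $38 and Q* = 196.
With the tax collected from producers, supply shifts: Qs = (P − 35) + 158.
New equilibrium: buyers pay $45, producers receive $10, Q = 168. (Wedge: Pb − Ps = 35.)
Quantity falls by |ΔQ| = |196 − 168| = 28.
DWL = ½ · t · |ΔQ| = ½ · 35 · 28 = $490.

Deadweight loss = $490 million.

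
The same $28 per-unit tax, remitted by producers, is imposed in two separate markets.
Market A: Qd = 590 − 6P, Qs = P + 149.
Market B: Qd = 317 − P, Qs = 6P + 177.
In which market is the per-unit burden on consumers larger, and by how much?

Market B, by $20.

Market A: pre-tax P* = $63, Q* = 212; post-tax Q = 188; per-unit burden on consumers = $4.
Market B: pre-tax P* = $20, Q* = 297; post-tax Q = 273; per-unit burden on consumers = $24.
Difference: $4 vs $24 → market B is larger by $20.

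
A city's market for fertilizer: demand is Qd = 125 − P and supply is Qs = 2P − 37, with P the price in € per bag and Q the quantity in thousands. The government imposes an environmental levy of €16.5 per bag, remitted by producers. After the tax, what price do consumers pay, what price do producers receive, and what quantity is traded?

Consumers pay €65; producers receive €48.5; quantity = 60.

Without the tax, 125 − P = 2P − 37 gives 3P = 162, so P* = €54 and Q* = 71.
With the tax collected from producers, supply shifts: Qs = 2(P − 16.5) − 37.
New equilibrium: consumers pay €65, producers receive €48.5, Q = 60. (Wedge: Pb − Ps = 16.5.)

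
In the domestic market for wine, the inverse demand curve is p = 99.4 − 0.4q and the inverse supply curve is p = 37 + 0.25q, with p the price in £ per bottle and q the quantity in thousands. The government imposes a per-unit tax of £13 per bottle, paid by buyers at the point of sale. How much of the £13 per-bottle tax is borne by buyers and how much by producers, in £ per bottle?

Inverting to q(p) form: qd = 248.5 − 2.5p; qs = 4p − 148.
Before the tax: set 248.5 − 2.5p = 4p − 148 → p* = £61, q* = 96.
With the tax collected from buyers, demand (in seller-price terms) shifts: qd = 248.5 − 2.5(p + 13).
Solving gives q = 76 with buyers paying £69 and producers receiving £56 (the £13 wedge).
Burden on buyers: £8; on producers: £5. (They sum to £13.)
The less price-elastic side of the market bears the larger share of a per-unit tax.

Buyers bear £8 per bottle; producers bear £5 per bottle.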